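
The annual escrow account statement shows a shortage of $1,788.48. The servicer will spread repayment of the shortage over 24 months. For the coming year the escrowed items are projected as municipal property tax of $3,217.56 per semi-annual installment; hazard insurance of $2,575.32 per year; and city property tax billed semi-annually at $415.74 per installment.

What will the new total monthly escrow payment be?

$894.68

Municipal property tax = $3,217.56 × 2 = $6,435.12/yr
Hazard insurance = $2,575.32/yr
City property tax = $415.74 × 2 = $831.48/yr
Yearly total = $9,841.92
Per month = $9,841.92 / 12 = $820.16
Monthly shortage recovery: $1,788.48 / 24 = $74.52
Adjusted monthly = $820.16 + $74.52 = $894.68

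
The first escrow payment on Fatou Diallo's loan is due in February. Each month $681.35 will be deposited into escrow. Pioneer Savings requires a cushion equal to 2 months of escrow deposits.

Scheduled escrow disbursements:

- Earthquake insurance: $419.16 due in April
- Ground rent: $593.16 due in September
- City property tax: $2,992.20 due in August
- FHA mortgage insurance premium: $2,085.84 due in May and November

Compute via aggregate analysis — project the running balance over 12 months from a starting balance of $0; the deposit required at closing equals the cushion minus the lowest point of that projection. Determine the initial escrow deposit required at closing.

Cushion = 2 × $681.35 = $1,362.70
Trial balance (start $0, +$681.35 each month, − disbursements):
  Feb: +$681.35 → $681.35
  Mar: +$681.35 → $1,362.70
  Apr: +$681.35 − $419.16 → $1,624.89
  May: +$681.35 − $2,085.84 → $220.40
  Jun: +$681.35 → $901.75
  Jul: +$681.35 → $1,583.10
  Aug: +$681.35 − $2,992.20 → -$727.75
  Sep: +$681.35 − $593.16 → -$639.56
  Oct: +$681.35 → $41.79
  Nov: +$681.35 − $2,085.84 → -$1,362.70
  Dec: +$681.35 → -$681.35
  Jan: +$681.35 → $0.00
Lowest trial balance = -$1,362.70 (Nov)
Initial deposit = cushion − low point = $1,362.70 − (-$1,362.70) = $2,725.40

$2,725.40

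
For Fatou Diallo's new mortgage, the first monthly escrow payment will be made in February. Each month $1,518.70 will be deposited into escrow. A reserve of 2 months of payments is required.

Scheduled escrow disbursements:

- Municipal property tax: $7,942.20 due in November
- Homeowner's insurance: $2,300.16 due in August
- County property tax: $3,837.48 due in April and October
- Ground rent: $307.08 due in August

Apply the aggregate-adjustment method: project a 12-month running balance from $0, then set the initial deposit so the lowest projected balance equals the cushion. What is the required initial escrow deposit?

Cushion = 2 × $1,518.70 = $3,037.40
Trial balance (start $0, +$1,518.70 each month, − disbursements):
  Feb: +$1,518.70 → $1,518.70
  Mar: +$1,518.70 → $3,037.40
  Apr: +$1,518.70 − $3,837.48 → $718.62
  May: +$1,518.70 → $2,237.32
  Jun: +$1,518.70 → $3,756.02
  Jul: +$1,518.70 → $5,274.72
  Aug: +$1,518.70 − $2,607.24 → $4,186.18
  Sep: +$1,518.70 → $5,704.88
  Oct: +$1,518.70 − $3,837.48 → $3,386.10
  Nov: +$1,518.70 − $7,942.20 → -$3,037.40
  Dec: +$1,518.70 → -$1,518.70
  Jan: +$1,518.70 → $0.00
Lowest trial balance = -$3,037.40 (Nov)
Initial deposit = cushion − low point = $3,037.40 − (-$3,037.40) = $6,074.80

$6,074.80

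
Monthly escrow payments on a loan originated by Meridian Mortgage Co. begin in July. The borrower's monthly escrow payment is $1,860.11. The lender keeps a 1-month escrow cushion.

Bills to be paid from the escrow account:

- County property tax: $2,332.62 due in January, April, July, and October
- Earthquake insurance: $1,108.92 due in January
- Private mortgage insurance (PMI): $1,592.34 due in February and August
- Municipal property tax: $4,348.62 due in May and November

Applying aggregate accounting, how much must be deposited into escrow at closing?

Cushion = 1 × $1,860.11 = $1,860.11
Trial balance (start $0, +$1,860.11 each month, − disbursements):
  Jul: +$1,860.11 − $2,332.62 → -$472.51
  Aug: +$1,860.11 − $1,592.34 → -$204.74
  Sep: +$1,860.11 → $1,655.37
  Oct: +$1,860.11 − $2,332.62 → $1,182.86
  Nov: +$1,860.11 − $4,348.62 → -$1,305.65
  Dec: +$1,860.11 → $554.46
  Jan: +$1,860.11 − $3,441.54 → -$1,026.97
  Feb: +$1,860.11 − $1,592.34 → -$759.20
  Mar: +$1,860.11 → $1,100.91
  Apr: +$1,860.11 − $2,332.62 → $628.40
  May: +$1,860.11 − $4,348.62 → -$1,860.11
  Jun: +$1,860.11 → $0.00
Lowest trial balance = -$1,860.11 (May)
Initial deposit = cushion − low point = $1,860.11 − (-$1,860.11) = $3,720.22

$3,720.22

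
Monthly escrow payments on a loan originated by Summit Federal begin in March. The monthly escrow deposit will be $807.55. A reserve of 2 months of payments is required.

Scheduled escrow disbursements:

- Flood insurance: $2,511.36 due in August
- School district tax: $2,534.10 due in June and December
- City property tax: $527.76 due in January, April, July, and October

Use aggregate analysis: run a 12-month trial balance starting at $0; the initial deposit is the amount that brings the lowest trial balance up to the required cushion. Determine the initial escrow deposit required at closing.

Cushion = 2 × $807.55 = $1,615.10
Trial balance (start $0, +$807.55 each month, − disbursements):
  Mar: +$807.55 → $807.55
  Apr: +$807.55 − $527.76 → $1,087.34
  May: +$807.55 → $1,894.89
  Jun: +$807.55 − $2,534.10 → $168.34
  Jul: +$807.55 − $527.76 → $448.13
  Aug: +$807.55 − $2,511.36 → -$1,255.68
  Sep: +$807.55 → -$448.13
  Oct: +$807.55 − $527.76 → -$168.34
  Nov: +$807.55 → $639.21
  Dec: +$807.55 − $2,534.10 → -$1,087.34
  Jan: +$807.55 − $527.76 → -$807.55
  Feb: +$807.55 → $0.00
Lowest trial balance = -$1,255.68 (Aug)
Initial deposit = cushion − low point = $1,615.10 − (-$1,255.68) = $2,870.78

$2,870.78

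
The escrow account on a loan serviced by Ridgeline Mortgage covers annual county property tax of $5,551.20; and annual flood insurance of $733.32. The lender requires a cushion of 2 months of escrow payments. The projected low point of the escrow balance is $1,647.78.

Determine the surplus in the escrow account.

$600.36

County property tax: $5,551.20/yr
Flood insurance: $733.32/yr
Total per year = $5,551.20 + $733.32 = $6,284.52
Monthly = $6,284.52 / 12 = $523.71
Required reserve = 2 × $523.71 = $1,047.42
Surplus = $1,647.78 − $1,047.42 = $600.36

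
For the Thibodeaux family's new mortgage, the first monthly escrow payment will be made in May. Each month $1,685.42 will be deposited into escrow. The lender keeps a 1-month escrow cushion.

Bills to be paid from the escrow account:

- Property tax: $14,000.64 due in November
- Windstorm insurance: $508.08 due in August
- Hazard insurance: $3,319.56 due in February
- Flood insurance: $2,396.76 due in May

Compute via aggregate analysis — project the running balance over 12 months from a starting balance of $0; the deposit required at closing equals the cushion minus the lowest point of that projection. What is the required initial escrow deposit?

$6,792.96

Cushion = 1 × $1,685.42 = $1,685.42
Trial balance (start $0, +$1,685.42 each month, − disbursements):
  May: +$1,685.42 − $2,396.76 → -$711.34
  Jun: +$1,685.42 → $974.08
  Jul: +$1,685.42 → $2,659.50
  Aug: +$1,685.42 − $508.08 → $3,836.84
  Sep: +$1,685.42 → $5,522.26
  Oct: +$1,685.42 → $7,207.68
  Nov: +$1,685.42 − $14,000.64 → -$5,107.54
  Dec: +$1,685.42 → -$3,422.12
  Jan: +$1,685.42 → -$1,736.70
  Feb: +$1,685.42 − $3,319.56 → -$3,370.84
  Mar: +$1,685.42 → -$1,685.42
  Apr: +$1,685.42 → $0.00
Lowest trial balance = -$5,107.54 (Nov)
Initial deposit = cushion − low point = $1,685.42 − (-$5,107.54) = $6,792.96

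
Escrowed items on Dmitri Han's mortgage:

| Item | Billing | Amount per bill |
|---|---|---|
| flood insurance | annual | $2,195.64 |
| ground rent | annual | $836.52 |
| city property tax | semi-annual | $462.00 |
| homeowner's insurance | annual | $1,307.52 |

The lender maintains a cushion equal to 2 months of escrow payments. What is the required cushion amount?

$877.28

Flood insurance = $2,195.64
Ground rent = $836.52
City property tax = $462.00 × 2 = $924.00
Homeowner's insurance = $1,307.52
Yearly total = $2,195.64 + $836.52 + $924.00 + $1,307.52 = $5,263.68
Per month = $5,263.68 / 12 = $438.64
Reserve = 2 × $438.64 = $877.28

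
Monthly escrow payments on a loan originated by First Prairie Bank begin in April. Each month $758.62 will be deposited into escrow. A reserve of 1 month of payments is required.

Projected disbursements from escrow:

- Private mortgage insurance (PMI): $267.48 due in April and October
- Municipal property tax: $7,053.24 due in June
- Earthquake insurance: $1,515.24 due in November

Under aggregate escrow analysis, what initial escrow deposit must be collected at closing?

Cushion = 1 × $758.62 = $758.62
Trial balance (start $0, +$758.62 each month, − disbursements):
  Apr: +$758.62 − $267.48 → $491.14
  May: +$758.62 → $1,249.76
  Jun: +$758.62 − $7,053.24 → -$5,044.86
  Jul: +$758.62 → -$4,286.24
  Aug: +$758.62 → -$3,527.62
  Sep: +$758.62 → -$2,769.00
  Oct: +$758.62 − $267.48 → -$2,277.86
  Nov: +$758.62 − $1,515.24 → -$3,034.48
  Dec: +$758.62 → -$2,275.86
  Jan: +$758.62 → -$1,517.24
  Feb: +$758.62 → -$758.62
  Mar: +$758.62 → $0.00
Lowest trial balance = -$5,044.86 (Jun)
Initial deposit = cushion − low point = $758.62 − (-$5,044.86) = $5,803.48

$5,803.48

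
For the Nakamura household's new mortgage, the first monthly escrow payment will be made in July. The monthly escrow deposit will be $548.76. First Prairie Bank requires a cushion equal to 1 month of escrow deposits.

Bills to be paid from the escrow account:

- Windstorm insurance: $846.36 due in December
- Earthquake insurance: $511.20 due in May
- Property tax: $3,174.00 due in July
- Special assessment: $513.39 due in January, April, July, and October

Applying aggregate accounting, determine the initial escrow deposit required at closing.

Cushion = 1 × $548.76 = $548.76
Trial balance (start $0, +$548.76 each month, − disbursements):
  Jul: +$548.76 − $3,687.39 → -$3,138.63
  Aug: +$548.76 → -$2,589.87
  Sep: +$548.76 → -$2,041.11
  Oct: +$548.76 − $513.39 → -$2,005.74
  Nov: +$548.76 → -$1,456.98
  Dec: +$548.76 − $846.36 → -$1,754.58
  Jan: +$548.76 − $513.39 → -$1,719.21
  Feb: +$548.76 → -$1,170.45
  Mar: +$548.76 → -$621.69
  Apr: +$548.76 − $513.39 → -$586.32
  May: +$548.76 − $511.20 → -$548.76
  Jun: +$548.76 → $0.00
Lowest trial balance = -$3,138.63 (Jul)
Initial deposit = cushion − low point = $548.76 − (-$3,138.63) = $3,687.39

$3,687.39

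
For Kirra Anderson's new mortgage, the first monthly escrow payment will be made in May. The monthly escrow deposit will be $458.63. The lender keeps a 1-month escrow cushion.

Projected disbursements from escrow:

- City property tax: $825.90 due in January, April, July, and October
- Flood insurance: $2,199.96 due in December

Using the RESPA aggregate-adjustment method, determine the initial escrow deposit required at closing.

$1,008.62

Cushion = 1 × $458.63 = $458.63
Trial balance (start $0, +$458.63 each month, − disbursements):
  May: +$458.63 → $458.63
  Jun: +$458.63 → $917.26
  Jul: +$458.63 − $825.90 → $549.99
  Aug: +$458.63 → $1,008.62
  Sep: +$458.63 → $1,467.25
  Oct: +$458.63 − $825.90 → $1,099.98
  Nov: +$458.63 → $1,558.61
  Dec: +$458.63 − $2,199.96 → -$182.72
  Jan: +$458.63 − $825.90 → -$549.99
  Feb: +$458.63 → -$91.36
  Mar: +$458.63 → $367.27
  Apr: +$458.63 − $825.90 → $0.00
Lowest trial balance = -$549.99 (Jan)
Initial deposit = cushion − low point = $458.63 − (-$549.99) = $1,008.62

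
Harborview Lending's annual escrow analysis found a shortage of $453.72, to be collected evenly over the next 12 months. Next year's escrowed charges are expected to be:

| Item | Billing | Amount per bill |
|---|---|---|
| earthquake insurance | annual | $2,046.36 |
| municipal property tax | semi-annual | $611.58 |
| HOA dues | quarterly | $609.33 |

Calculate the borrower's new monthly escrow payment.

$513.38

Earthquake insurance — $2,046.36 per year
Municipal property tax — $611.58 × 2 = $1,223.16 per year
HOA dues — $609.33 × 4 = $2,437.32 per year
Total annual escrow = $5,706.84
Monthly escrow = $5,706.84 / 12 = $475.57
Monthly shortage recovery: $453.72 / 12 = $37.81
New monthly escrow = $475.57 + $37.81 = $513.38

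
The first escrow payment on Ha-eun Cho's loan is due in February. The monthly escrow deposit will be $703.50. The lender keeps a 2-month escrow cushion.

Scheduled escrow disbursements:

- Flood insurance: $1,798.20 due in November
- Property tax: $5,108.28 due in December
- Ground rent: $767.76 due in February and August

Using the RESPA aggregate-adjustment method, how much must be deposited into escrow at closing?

$2,110.50

Cushion = 2 × $703.50 = $1,407.00
Trial balance (start $0, +$703.50 each month, − disbursements):
  Feb: +$703.50 − $767.76 → -$64.26
  Mar: +$703.50 → $639.24
  Apr: +$703.50 → $1,342.74
  May: +$703.50 → $2,046.24
  Jun: +$703.50 → $2,749.74
  Jul: +$703.50 → $3,453.24
  Aug: +$703.50 − $767.76 → $3,388.98
  Sep: +$703.50 → $4,092.48
  Oct: +$703.50 → $4,795.98
  Nov: +$703.50 − $1,798.20 → $3,701.28
  Dec: +$703.50 − $5,108.28 → -$703.50
  Jan: +$703.50 → $0.00
Lowest trial balance = -$703.50 (Dec)
Initial deposit = cushion − low point = $1,407.00 − (-$703.50) = $2,110.50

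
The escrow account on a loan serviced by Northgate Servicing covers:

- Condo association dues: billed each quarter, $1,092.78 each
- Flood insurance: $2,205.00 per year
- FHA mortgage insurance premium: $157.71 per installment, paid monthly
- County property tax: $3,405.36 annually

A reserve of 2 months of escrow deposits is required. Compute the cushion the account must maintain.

Condo association dues — $1,092.78 × 4 = $4,371.12 per year
Flood insurance — $2,205.00 per year
FHA mortgage insurance premium — $157.71 × 12 = $1,892.52 per year
County property tax — $3,405.36 per year
Total annual escrow = $4,371.12 + $2,205.00 + $1,892.52 + $3,405.36 = $11,874.00
Base monthly escrow = $11,874.00 ÷ 12 = $989.50
Reserve = 2 × $989.50 = $1,979.00

$1,979.00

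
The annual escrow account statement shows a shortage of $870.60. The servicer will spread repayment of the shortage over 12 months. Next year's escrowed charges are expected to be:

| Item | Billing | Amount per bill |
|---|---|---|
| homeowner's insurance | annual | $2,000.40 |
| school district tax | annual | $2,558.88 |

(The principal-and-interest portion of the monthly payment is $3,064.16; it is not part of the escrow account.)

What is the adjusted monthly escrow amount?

$452.49

Homeowner's insurance = $2,000.40/yr
School district tax = $2,558.88/yr
Total annual escrow = $4,559.28
Monthly = $4,559.28 / 12 = $379.94
Shortage per month = $870.60 ÷ 12 = $72.55
Adjusted monthly = $379.94 + $72.55 = $452.49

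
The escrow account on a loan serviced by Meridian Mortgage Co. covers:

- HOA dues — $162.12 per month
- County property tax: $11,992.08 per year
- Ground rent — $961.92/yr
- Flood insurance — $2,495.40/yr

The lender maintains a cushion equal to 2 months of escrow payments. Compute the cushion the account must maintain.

HOA dues — $162.12 × 12 = $1,945.44/yr
County property tax — $11,992.08/yr
Ground rent — $961.92/yr
Flood insurance — $2,495.40/yr
Annual escrow total = $17,394.84
Monthly escrow = $17,394.84 / 12 = $1,449.57
Cushion = 2 × $1,449.57 = $2,899.14

$2,899.14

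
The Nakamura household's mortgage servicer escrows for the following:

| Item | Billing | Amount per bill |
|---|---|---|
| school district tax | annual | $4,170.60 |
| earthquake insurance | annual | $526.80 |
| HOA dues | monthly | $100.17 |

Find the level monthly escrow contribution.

School district tax: $4,170.60/yr
Earthquake insurance: $526.80/yr
HOA dues: $100.17 × 12 = $1,202.04/yr
Annual escrow total = $4,170.60 + $526.80 + $1,202.04 = $5,899.44
Per month = $5,899.44 ÷ 12 = $491.62

$491.62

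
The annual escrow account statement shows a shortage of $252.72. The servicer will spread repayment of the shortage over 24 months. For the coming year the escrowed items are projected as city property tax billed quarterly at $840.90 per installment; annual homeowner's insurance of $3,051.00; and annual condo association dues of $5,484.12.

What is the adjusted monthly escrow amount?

$1,002.09

City property tax — $840.90 × 4 = $3,363.60 per year
Homeowner's insurance — $3,051.00 per year
Condo association dues — $5,484.12 per year
Annual escrow total = $11,898.72
Monthly escrow = $11,898.72 ÷ 12 = $991.56
Monthly shortage recovery: $252.72 ÷ 24 = $10.53
Adjusted monthly = $991.56 + $10.53 = $1,002.09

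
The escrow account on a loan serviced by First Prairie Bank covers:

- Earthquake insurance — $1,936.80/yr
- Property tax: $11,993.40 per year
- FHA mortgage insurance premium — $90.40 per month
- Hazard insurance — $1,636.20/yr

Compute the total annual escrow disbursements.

$16,651.20

Earthquake insurance = $1,936.80
Property tax = $11,993.40
FHA mortgage insurance premium = $90.40 × 12 = $1,084.80
Hazard insurance = $1,636.20
Combined annual = $1,936.80 + $11,993.40 + $1,084.80 + $1,636.20 = $16,651.20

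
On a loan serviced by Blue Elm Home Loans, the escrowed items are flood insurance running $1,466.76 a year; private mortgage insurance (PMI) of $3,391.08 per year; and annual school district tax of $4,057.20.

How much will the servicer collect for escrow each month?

$742.92

Flood insurance: $1,466.76 per year
Private mortgage insurance (PMI): $3,391.08 per year
School district tax: $4,057.20 per year
Total annual escrow = $8,915.04
Monthly = $8,915.04 / 12 = $742.92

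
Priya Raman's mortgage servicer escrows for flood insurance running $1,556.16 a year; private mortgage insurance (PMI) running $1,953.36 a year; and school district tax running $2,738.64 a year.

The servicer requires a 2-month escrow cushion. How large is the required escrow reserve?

Flood insurance: $1,556.16
Private mortgage insurance (PMI): $1,953.36
School district tax: $2,738.64
Total annual escrow = $1,556.16 + $1,953.36 + $2,738.64 = $6,248.16
Base monthly escrow = $6,248.16 / 12 = $520.68
Reserve = 2 × $520.68 = $1,041.36

$1,041.36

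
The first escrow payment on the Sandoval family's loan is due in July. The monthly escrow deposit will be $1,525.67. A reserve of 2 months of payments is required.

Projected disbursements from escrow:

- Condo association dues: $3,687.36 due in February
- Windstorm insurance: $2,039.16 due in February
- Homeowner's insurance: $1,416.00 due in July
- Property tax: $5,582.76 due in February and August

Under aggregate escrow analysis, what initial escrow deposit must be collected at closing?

Cushion = 2 × $1,525.67 = $3,051.34
Trial balance (start $0, +$1,525.67 each month, − disbursements):
  Jul: +$1,525.67 − $1,416.00 → $109.67
  Aug: +$1,525.67 − $5,582.76 → -$3,947.42
  Sep: +$1,525.67 → -$2,421.75
  Oct: +$1,525.67 → -$896.08
  Nov: +$1,525.67 → $629.59
  Dec: +$1,525.67 → $2,155.26
  Jan: +$1,525.67 → $3,680.93
  Feb: +$1,525.67 − $11,309.28 → -$6,102.68
  Mar: +$1,525.67 → -$4,577.01
  Apr: +$1,525.67 → -$3,051.34
  May: +$1,525.67 → -$1,525.67
  Jun: +$1,525.67 → $0.00
Lowest trial balance = -$6,102.68 (Feb)
Initial deposit = cushion − low point = $3,051.34 − (-$6,102.68) = $9,154.02

$9,154.02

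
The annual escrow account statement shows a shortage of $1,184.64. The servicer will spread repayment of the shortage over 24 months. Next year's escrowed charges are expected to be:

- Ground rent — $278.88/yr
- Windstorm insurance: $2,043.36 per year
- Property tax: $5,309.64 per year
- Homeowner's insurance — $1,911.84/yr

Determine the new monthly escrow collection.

$844.67

Ground rent: $278.88 per year
Windstorm insurance: $2,043.36 per year
Property tax: $5,309.64 per year
Homeowner's insurance: $1,911.84 per year
Total annual escrow = $9,543.72
Per month = $9,543.72 / 12 = $795.31
Shortage per month = $1,184.64 ÷ 24 = $49.36
New monthly escrow = $795.31 + $49.36 = $844.67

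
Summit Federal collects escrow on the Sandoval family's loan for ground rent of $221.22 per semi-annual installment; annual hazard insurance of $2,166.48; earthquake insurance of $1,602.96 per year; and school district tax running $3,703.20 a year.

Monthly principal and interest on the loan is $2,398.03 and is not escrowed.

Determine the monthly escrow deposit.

Ground rent: $221.22 × 2 = $442.44 per year
Hazard insurance: $2,166.48 per year
Earthquake insurance: $1,602.96 per year
School district tax: $3,703.20 per year
Total annual escrow = $442.44 + $2,166.48 + $1,602.96 + $3,703.20 = $7,915.08
Monthly = $7,915.08 / 12 = $659.59

$659.59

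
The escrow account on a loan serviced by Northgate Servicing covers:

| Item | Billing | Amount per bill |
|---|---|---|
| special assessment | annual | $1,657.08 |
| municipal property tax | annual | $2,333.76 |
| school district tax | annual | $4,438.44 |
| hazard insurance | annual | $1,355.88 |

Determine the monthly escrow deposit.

Special assessment — $1,657.08
Municipal property tax — $2,333.76
School district tax — $4,438.44
Hazard insurance — $1,355.88
Combined annual = $9,785.16
Per month = $9,785.16 / 12 = $815.43

$815.43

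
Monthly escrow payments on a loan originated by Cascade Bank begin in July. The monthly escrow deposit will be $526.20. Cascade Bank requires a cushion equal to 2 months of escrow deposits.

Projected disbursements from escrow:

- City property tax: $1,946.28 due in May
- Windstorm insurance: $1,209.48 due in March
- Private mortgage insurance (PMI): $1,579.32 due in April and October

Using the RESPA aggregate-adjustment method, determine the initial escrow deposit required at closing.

Cushion = 2 × $526.20 = $1,052.40
Trial balance (start $0, +$526.20 each month, − disbursements):
  Jul: +$526.20 → $526.20
  Aug: +$526.20 → $1,052.40
  Sep: +$526.20 → $1,578.60
  Oct: +$526.20 − $1,579.32 → $525.48
  Nov: +$526.20 → $1,051.68
  Dec: +$526.20 → $1,577.88
  Jan: +$526.20 → $2,104.08
  Feb: +$526.20 → $2,630.28
  Mar: +$526.20 − $1,209.48 → $1,947.00
  Apr: +$526.20 − $1,579.32 → $893.88
  May: +$526.20 − $1,946.28 → -$526.20
  Jun: +$526.20 → $0.00
Lowest trial balance = -$526.20 (May)
Initial deposit = cushion − low point = $1,052.40 − (-$526.20) = $1,578.60

$1,578.60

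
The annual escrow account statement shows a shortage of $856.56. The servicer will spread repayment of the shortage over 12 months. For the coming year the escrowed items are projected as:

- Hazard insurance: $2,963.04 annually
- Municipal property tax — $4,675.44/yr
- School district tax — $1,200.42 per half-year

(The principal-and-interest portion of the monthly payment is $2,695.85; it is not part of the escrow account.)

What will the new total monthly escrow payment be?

$907.99

Hazard insurance: $2,963.04 annually
Municipal property tax: $4,675.44 annually
School district tax: $1,200.42 × 2 = $2,400.84 annually
Annual escrow total = $10,039.32
Base monthly escrow = $10,039.32 / 12 = $836.61
Shortage spread = $856.56 ÷ 12 = $71.38/mo
Adjusted monthly = $836.61 + $71.38 = $907.99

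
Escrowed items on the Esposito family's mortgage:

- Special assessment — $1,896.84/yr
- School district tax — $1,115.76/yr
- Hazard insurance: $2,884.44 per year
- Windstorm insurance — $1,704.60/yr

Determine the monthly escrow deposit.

Special assessment — $1,896.84/yr
School district tax — $1,115.76/yr
Hazard insurance — $2,884.44/yr
Windstorm insurance — $1,704.60/yr
Yearly total = $7,601.64
Monthly escrow = $7,601.64 ÷ 12 = $633.47

$633.47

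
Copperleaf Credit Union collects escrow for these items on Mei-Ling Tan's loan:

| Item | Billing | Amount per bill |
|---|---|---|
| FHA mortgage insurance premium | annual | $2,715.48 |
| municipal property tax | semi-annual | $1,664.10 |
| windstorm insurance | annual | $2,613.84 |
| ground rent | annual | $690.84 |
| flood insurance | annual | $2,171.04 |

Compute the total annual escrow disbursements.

FHA mortgage insurance premium: $2,715.48
Municipal property tax: $1,664.10 × 2 = $3,328.20
Windstorm insurance: $2,613.84
Ground rent: $690.84
Flood insurance: $2,171.04
Total annual escrow = $2,715.48 + $3,328.20 + $2,613.84 + $690.84 + $2,171.04 = $11,519.40

$11,519.40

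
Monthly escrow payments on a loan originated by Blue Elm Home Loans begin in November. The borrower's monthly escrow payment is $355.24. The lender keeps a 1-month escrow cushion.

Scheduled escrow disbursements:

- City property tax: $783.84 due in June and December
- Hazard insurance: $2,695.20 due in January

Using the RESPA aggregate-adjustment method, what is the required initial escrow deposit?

$2,768.56

Cushion = 1 × $355.24 = $355.24
Trial balance (start $0, +$355.24 each month, − disbursements):
  Nov: +$355.24 → $355.24
  Dec: +$355.24 − $783.84 → -$73.36
  Jan: +$355.24 − $2,695.20 → -$2,413.32
  Feb: +$355.24 → -$2,058.08
  Mar: +$355.24 → -$1,702.84
  Apr: +$355.24 → -$1,347.60
  May: +$355.24 → -$992.36
  Jun: +$355.24 − $783.84 → -$1,420.96
  Jul: +$355.24 → -$1,065.72
  Aug: +$355.24 → -$710.48
  Sep: +$355.24 → -$355.24
  Oct: +$355.24 → $0.00
Lowest trial balance = -$2,413.32 (Jan)
Initial deposit = cushion − low point = $355.24 − (-$2,413.32) = $2,768.56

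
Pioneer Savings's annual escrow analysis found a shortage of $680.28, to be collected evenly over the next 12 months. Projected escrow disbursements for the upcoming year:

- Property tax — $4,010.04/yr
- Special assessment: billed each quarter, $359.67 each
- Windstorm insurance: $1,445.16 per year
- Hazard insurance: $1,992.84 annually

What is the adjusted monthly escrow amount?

Property tax — $4,010.04 annually
Special assessment — $359.67 × 4 = $1,438.68 annually
Windstorm insurance — $1,445.16 annually
Hazard insurance — $1,992.84 annually
Combined annual = $4,010.04 + $1,438.68 + $1,445.16 + $1,992.84 = $8,886.72
Monthly escrow = $8,886.72 ÷ 12 = $740.56
Monthly shortage recovery: $680.28 / 12 = $56.69
New monthly escrow = $740.56 + $56.69 = $797.25

$797.25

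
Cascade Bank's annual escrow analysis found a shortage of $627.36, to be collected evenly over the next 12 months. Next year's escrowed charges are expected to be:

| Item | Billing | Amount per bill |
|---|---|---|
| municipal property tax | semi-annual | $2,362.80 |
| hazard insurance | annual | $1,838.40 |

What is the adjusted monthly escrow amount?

$599.28

Municipal property tax — $2,362.80 × 2 = $4,725.60
Hazard insurance — $1,838.40
Yearly total = $4,725.60 + $1,838.40 = $6,564.00
Per month = $6,564.00 ÷ 12 = $547.00
Monthly shortage recovery: $627.36 ÷ 12 = $52.28
Adjusted monthly = $547.00 + $52.28 = $599.28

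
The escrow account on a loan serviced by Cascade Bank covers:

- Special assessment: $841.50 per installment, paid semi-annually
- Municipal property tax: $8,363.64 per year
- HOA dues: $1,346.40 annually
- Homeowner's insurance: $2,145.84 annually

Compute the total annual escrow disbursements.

$13,538.88

Special assessment — $841.50 × 2 = $1,683.00 annually
Municipal property tax — $8,363.64 annually
HOA dues — $1,346.40 annually
Homeowner's insurance — $2,145.84 annually
Total per year = $1,683.00 + $8,363.64 + $1,346.40 + $2,145.84 = $13,538.88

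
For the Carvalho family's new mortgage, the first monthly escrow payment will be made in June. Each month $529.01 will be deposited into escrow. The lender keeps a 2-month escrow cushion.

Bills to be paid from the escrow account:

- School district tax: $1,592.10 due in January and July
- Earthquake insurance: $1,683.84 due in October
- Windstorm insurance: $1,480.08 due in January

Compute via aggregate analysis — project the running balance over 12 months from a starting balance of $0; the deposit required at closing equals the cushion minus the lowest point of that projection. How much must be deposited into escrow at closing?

Cushion = 2 × $529.01 = $1,058.02
Trial balance (start $0, +$529.01 each month, − disbursements):
  Jun: +$529.01 → $529.01
  Jul: +$529.01 − $1,592.10 → -$534.08
  Aug: +$529.01 → -$5.07
  Sep: +$529.01 → $523.94
  Oct: +$529.01 − $1,683.84 → -$630.89
  Nov: +$529.01 → -$101.88
  Dec: +$529.01 → $427.13
  Jan: +$529.01 − $3,072.18 → -$2,116.04
  Feb: +$529.01 → -$1,587.03
  Mar: +$529.01 → -$1,058.02
  Apr: +$529.01 → -$529.01
  May: +$529.01 → $0.00
Lowest trial balance = -$2,116.04 (Jan)
Initial deposit = cushion − low point = $1,058.02 − (-$2,116.04) = $3,174.06

$3,174.06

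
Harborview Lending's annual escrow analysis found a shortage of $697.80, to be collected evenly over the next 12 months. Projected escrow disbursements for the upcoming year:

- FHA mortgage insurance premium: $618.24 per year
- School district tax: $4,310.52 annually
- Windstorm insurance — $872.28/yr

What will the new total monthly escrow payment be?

$541.57

FHA mortgage insurance premium — $618.24
School district tax — $4,310.52
Windstorm insurance — $872.28
Total per year = $5,801.04
Monthly escrow = $5,801.04 ÷ 12 = $483.42
Monthly shortage recovery: $697.80 ÷ 12 = $58.15
New monthly escrow = $483.42 + $58.15 = $541.57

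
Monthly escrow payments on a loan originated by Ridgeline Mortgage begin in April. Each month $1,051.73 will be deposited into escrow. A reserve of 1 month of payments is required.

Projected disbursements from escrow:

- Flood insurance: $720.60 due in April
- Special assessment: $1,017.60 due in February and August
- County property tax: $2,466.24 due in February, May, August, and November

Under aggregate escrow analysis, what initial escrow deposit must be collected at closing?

$2,463.76

Cushion = 1 × $1,051.73 = $1,051.73
Trial balance (start $0, +$1,051.73 each month, − disbursements):
  Apr: +$1,051.73 − $720.60 → $331.13
  May: +$1,051.73 − $2,466.24 → -$1,083.38
  Jun: +$1,051.73 → -$31.65
  Jul: +$1,051.73 → $1,020.08
  Aug: +$1,051.73 − $3,483.84 → -$1,412.03
  Sep: +$1,051.73 → -$360.30
  Oct: +$1,051.73 → $691.43
  Nov: +$1,051.73 − $2,466.24 → -$723.08
  Dec: +$1,051.73 → $328.65
  Jan: +$1,051.73 → $1,380.38
  Feb: +$1,051.73 − $3,483.84 → -$1,051.73
  Mar: +$1,051.73 → $0.00
Lowest trial balance = -$1,412.03 (Aug)
Initial deposit = cushion − low point = $1,051.73 − (-$1,412.03) = $2,463.76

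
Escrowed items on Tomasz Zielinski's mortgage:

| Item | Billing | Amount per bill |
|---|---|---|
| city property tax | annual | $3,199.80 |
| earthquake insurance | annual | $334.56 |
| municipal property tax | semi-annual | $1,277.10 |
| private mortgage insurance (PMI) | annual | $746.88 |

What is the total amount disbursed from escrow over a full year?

City property tax = $3,199.80
Earthquake insurance = $334.56
Municipal property tax = $1,277.10 × 2 = $2,554.20
Private mortgage insurance (PMI) = $746.88
Total per year = $6,835.44

$6,835.44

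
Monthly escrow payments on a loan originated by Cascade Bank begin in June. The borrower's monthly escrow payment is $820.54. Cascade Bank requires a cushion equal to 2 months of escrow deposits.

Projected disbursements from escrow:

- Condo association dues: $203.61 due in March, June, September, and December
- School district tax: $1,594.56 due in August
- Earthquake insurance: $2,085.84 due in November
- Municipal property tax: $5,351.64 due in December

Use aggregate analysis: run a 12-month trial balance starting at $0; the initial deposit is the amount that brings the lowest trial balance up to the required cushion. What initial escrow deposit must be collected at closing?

Cushion = 2 × $820.54 = $1,641.08
Trial balance (start $0, +$820.54 each month, − disbursements):
  Jun: +$820.54 − $203.61 → $616.93
  Jul: +$820.54 → $1,437.47
  Aug: +$820.54 − $1,594.56 → $663.45
  Sep: +$820.54 − $203.61 → $1,280.38
  Oct: +$820.54 → $2,100.92
  Nov: +$820.54 − $2,085.84 → $835.62
  Dec: +$820.54 − $5,555.25 → -$3,899.09
  Jan: +$820.54 → -$3,078.55
  Feb: +$820.54 → -$2,258.01
  Mar: +$820.54 − $203.61 → -$1,641.08
  Apr: +$820.54 → -$820.54
  May: +$820.54 → $0.00
Lowest trial balance = -$3,899.09 (Dec)
Initial deposit = cushion − low point = $1,641.08 − (-$3,899.09) = $5,540.17

$5,540.17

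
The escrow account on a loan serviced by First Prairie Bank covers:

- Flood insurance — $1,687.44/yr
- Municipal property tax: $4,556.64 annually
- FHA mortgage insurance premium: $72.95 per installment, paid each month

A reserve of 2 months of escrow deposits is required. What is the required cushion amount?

$1,186.58

Flood insurance = $1,687.44 annually
Municipal property tax = $4,556.64 annually
FHA mortgage insurance premium = $72.95 × 12 = $875.40 annually
Combined annual = $1,687.44 + $4,556.64 + $875.40 = $7,119.48
Per month = $7,119.48 / 12 = $593.29
Required cushion = 2 × $593.29 = $1,186.58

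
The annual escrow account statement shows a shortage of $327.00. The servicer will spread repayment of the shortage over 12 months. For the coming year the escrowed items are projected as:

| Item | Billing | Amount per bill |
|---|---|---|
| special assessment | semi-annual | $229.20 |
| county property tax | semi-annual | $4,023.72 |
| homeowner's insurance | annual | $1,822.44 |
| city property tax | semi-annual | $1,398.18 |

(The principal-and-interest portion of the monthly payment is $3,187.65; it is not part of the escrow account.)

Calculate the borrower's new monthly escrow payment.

$1,120.97

Special assessment = $229.20 × 2 = $458.40
County property tax = $4,023.72 × 2 = $8,047.44
Homeowner's insurance = $1,822.44
City property tax = $1,398.18 × 2 = $2,796.36
Combined annual = $458.40 + $8,047.44 + $1,822.44 + $2,796.36 = $13,124.64
Base monthly escrow = $13,124.64 / 12 = $1,093.72
Shortage per month = $327.00 / 12 = $27.25
Adjusted monthly = $1,093.72 + $27.25 = $1,120.97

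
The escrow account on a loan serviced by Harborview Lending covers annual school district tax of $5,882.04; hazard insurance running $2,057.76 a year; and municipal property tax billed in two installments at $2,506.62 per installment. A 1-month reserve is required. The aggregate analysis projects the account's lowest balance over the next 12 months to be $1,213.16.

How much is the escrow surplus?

School district tax = $5,882.04/yr
Hazard insurance = $2,057.76/yr
Municipal property tax = $2,506.62 × 2 = $5,013.24/yr
Yearly total = $5,882.04 + $2,057.76 + $5,013.24 = $12,953.04
Monthly = $12,953.04 / 12 = $1,079.42
Required reserve = 1 × $1,079.42 = $1,079.42
Surplus = $1,213.16 − $1,079.42 = $133.74

$133.74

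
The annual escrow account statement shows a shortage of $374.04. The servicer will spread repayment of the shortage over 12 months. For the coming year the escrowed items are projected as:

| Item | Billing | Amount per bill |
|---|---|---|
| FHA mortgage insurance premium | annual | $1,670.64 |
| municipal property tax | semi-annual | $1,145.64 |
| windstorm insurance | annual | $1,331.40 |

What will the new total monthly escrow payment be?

$472.28

FHA mortgage insurance premium — $1,670.64/yr
Municipal property tax — $1,145.64 × 2 = $2,291.28/yr
Windstorm insurance — $1,331.40/yr
Annual escrow total = $1,670.64 + $2,291.28 + $1,331.40 = $5,293.32
Monthly = $5,293.32 / 12 = $441.11
Shortage per month = $374.04 / 12 = $31.17
Adjusted monthly = $441.11 + $31.17 = $472.28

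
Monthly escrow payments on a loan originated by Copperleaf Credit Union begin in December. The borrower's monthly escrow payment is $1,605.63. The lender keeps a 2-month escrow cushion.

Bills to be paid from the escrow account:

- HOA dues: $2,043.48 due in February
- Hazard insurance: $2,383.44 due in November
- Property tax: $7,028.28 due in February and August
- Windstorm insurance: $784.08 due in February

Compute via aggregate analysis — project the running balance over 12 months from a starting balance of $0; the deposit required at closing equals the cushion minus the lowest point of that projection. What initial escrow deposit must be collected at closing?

Cushion = 2 × $1,605.63 = $3,211.26
Trial balance (start $0, +$1,605.63 each month, − disbursements):
  Dec: +$1,605.63 → $1,605.63
  Jan: +$1,605.63 → $3,211.26
  Feb: +$1,605.63 − $9,855.84 → -$5,038.95
  Mar: +$1,605.63 → -$3,433.32
  Apr: +$1,605.63 → -$1,827.69
  May: +$1,605.63 → -$222.06
  Jun: +$1,605.63 → $1,383.57
  Jul: +$1,605.63 → $2,989.20
  Aug: +$1,605.63 − $7,028.28 → -$2,433.45
  Sep: +$1,605.63 → -$827.82
  Oct: +$1,605.63 → $777.81
  Nov: +$1,605.63 − $2,383.44 → $0.00
Lowest trial balance = -$5,038.95 (Feb)
Initial deposit = cushion − low point = $3,211.26 − (-$5,038.95) = $8,250.21

$8,250.21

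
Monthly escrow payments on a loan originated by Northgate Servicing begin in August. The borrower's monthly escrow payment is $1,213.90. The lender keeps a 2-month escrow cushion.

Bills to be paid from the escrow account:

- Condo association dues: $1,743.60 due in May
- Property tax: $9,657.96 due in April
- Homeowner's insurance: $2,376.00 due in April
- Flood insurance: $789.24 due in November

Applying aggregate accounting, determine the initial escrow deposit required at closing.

$4,855.60

Cushion = 2 × $1,213.90 = $2,427.80
Trial balance (start $0, +$1,213.90 each month, − disbursements):
  Aug: +$1,213.90 → $1,213.90
  Sep: +$1,213.90 → $2,427.80
  Oct: +$1,213.90 → $3,641.70
  Nov: +$1,213.90 − $789.24 → $4,066.36
  Dec: +$1,213.90 → $5,280.26
  Jan: +$1,213.90 → $6,494.16
  Feb: +$1,213.90 → $7,708.06
  Mar: +$1,213.90 → $8,921.96
  Apr: +$1,213.90 − $12,033.96 → -$1,898.10
  May: +$1,213.90 − $1,743.60 → -$2,427.80
  Jun: +$1,213.90 → -$1,213.90
  Jul: +$1,213.90 → $0.00
Lowest trial balance = -$2,427.80 (May)
Initial deposit = cushion − low point = $2,427.80 − (-$2,427.80) = $4,855.60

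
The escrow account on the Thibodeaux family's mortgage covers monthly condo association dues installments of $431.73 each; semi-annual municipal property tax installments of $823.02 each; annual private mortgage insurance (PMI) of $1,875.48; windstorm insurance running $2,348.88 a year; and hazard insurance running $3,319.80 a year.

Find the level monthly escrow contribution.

Condo association dues = $431.73 × 12 = $5,180.76
Municipal property tax = $823.02 × 2 = $1,646.04
Private mortgage insurance (PMI) = $1,875.48
Windstorm insurance = $2,348.88
Hazard insurance = $3,319.80
Yearly total = $14,370.96
Monthly = $14,370.96 ÷ 12 = $1,197.58

$1,197.58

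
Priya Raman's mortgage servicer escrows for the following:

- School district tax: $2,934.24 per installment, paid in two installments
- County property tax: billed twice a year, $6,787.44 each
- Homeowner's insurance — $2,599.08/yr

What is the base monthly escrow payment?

School district tax = $2,934.24 × 2 = $5,868.48
County property tax = $6,787.44 × 2 = $13,574.88
Homeowner's insurance = $2,599.08
Total annual escrow = $5,868.48 + $13,574.88 + $2,599.08 = $22,042.44
Per month = $22,042.44 / 12 = $1,836.87

$1,836.87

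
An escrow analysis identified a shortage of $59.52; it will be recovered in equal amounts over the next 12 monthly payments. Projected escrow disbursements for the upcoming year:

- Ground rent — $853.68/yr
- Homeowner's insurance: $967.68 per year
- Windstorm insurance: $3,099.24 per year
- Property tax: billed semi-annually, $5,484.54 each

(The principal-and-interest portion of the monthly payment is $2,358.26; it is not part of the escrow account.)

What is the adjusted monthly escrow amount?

$1,329.10

Ground rent: $853.68
Homeowner's insurance: $967.68
Windstorm insurance: $3,099.24
Property tax: $5,484.54 × 2 = $10,969.08
Yearly total = $15,889.68
Base monthly escrow = $15,889.68 ÷ 12 = $1,324.14
Monthly shortage recovery: $59.52 ÷ 12 = $4.96
New monthly escrow = $1,324.14 + $4.96 = $1,329.10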